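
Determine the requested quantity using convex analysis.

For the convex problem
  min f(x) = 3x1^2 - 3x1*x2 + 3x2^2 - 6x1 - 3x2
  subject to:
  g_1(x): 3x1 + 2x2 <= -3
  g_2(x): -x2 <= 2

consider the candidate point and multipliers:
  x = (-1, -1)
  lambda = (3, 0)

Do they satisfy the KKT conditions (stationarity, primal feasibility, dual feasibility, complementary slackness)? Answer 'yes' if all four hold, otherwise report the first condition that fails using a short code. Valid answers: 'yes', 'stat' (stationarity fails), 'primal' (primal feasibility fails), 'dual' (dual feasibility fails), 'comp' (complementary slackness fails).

Gradient of f: grad f(x) = Q x + c = (-9, -6)
Constraint values g_i(x) = a_i^T x - b_i:
  g_1((-1, -1)) = -2
  g_2((-1, -1)) = -1
Stationarity residual: grad f(x) + sum_i lambda_i a_i = (0, 0)
  -> stationarity OK
Primal feasibility (all g_i <= 0): OK
Dual feasibility (all lambda_i >= 0): OK
Complementary slackness (lambda_i * g_i(x) = 0 for all i): FAILS

Verdict: the first failing condition is complementary_slackness -> comp.

comp


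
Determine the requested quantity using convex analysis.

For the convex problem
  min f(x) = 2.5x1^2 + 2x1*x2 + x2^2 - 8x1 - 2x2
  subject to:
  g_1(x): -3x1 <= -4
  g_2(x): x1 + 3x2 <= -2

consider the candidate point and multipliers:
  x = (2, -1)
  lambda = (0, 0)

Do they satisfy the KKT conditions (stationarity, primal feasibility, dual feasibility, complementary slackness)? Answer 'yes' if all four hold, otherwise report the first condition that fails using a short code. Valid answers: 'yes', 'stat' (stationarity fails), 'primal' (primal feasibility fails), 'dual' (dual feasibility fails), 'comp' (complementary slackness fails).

Gradient of f: grad f(x) = Q x + c = (0, 0)
Constraint values g_i(x) = a_i^T x - b_i:
  g_1((2, -1)) = -2
  g_2((2, -1)) = 1
Stationarity residual: grad f(x) + sum_i lambda_i a_i = (0, 0)
  -> stationarity OK
Primal feasibility (all g_i <= 0): FAILS
Dual feasibility (all lambda_i >= 0): OK
Complementary slackness (lambda_i * g_i(x) = 0 for all i): OK

Verdict: the first failing condition is primal_feasibility -> primal.

primal


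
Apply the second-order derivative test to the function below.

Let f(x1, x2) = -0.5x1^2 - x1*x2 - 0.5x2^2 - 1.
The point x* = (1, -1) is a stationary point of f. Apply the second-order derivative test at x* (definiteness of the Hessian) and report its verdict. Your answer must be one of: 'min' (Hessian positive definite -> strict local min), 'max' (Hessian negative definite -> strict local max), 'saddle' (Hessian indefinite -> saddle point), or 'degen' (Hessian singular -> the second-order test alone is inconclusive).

Compute the Hessian H = grad^2 f:
  H = [[-1, -1], [-1, -1]]
Verify stationarity: grad f(x*) = H x* + g = (0, 0).
Eigenvalues of H: -2, 0.
H has a zero eigenvalue (singular; negative semidefinite but not definite), so H is neither positive definite, negative definite, nor indefinite. The second-order test alone is inconclusive -> degen.
(Indeed, f is constant along the null direction of H through x*, so x* is not a strict local extremum.)

degen


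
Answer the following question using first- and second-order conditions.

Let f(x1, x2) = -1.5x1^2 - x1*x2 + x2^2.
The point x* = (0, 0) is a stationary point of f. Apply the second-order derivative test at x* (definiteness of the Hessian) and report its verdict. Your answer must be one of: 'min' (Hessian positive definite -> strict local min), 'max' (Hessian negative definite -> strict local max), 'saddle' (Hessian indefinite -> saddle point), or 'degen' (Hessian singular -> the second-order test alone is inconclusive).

Compute the Hessian H = grad^2 f:
  H = [[-3, -1], [-1, 2]]
Verify stationarity: grad f(x*) = H x* + g = (0, 0).
Eigenvalues of H: -3.1926, 2.1926.
Eigenvalues have mixed signs, so H is indefinite -> x* is a saddle point.

saddle


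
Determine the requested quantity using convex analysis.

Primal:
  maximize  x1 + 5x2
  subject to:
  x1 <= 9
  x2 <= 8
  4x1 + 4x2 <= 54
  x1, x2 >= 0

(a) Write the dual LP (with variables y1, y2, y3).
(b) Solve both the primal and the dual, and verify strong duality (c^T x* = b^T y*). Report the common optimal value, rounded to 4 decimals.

The standard primal-dual pair for 'max c^T x s.t. A x <= b, x >= 0' is:
  Dual:  min b^T y  s.t.  A^T y >= c,  y >= 0.

So the dual LP is:
  minimize  9y1 + 8y2 + 54y3
  subject to:
    y1 + 4y3 >= 1
    y2 + 4y3 >= 5
    y1, y2, y3 >= 0

Solving the primal: x* = (5.5, 8).
  primal value c^T x* = 45.5.
Solving the dual: y* = (0, 4, 0.25).
  dual value b^T y* = 45.5.
Strong duality: c^T x* = b^T y*. Confirmed.

45.5


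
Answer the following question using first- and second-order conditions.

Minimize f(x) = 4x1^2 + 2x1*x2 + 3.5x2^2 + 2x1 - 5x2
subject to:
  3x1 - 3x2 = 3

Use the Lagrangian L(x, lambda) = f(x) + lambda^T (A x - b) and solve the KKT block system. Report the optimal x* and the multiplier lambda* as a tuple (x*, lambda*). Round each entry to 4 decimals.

Form the Lagrangian:
  L(x, lambda) = (1/2) x^T Q x + c^T x + lambda^T (A x - b)
Stationarity (grad_x L = 0): Q x + c + A^T lambda = 0.
Primal feasibility: A x = b.

This gives the KKT block system:
  [ Q   A^T ] [ x     ]   [-c ]
  [ A    0  ] [ lambda ] = [ b ]

Solving the linear system:
  x*      = (0.6316, -0.3684)
  lambda* = (-2.1053)
  f(x*)   = 4.7105

x* = (0.6316, -0.3684), lambda* = (-2.1053)


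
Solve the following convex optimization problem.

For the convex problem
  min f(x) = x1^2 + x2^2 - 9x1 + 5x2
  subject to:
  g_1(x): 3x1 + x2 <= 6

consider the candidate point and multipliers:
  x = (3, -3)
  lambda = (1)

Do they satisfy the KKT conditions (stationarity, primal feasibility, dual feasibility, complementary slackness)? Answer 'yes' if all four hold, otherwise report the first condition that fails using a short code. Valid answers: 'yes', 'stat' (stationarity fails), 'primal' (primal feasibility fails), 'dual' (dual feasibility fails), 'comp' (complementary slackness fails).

Gradient of f: grad f(x) = Q x + c = (-3, -1)
Constraint values g_i(x) = a_i^T x - b_i:
  g_1((3, -3)) = 0
Stationarity residual: grad f(x) + sum_i lambda_i a_i = (0, 0)
  -> stationarity OK
Primal feasibility (all g_i <= 0): OK
Dual feasibility (all lambda_i >= 0): OK
Complementary slackness (lambda_i * g_i(x) = 0 for all i): OK

Verdict: yes, KKT holds.

yes


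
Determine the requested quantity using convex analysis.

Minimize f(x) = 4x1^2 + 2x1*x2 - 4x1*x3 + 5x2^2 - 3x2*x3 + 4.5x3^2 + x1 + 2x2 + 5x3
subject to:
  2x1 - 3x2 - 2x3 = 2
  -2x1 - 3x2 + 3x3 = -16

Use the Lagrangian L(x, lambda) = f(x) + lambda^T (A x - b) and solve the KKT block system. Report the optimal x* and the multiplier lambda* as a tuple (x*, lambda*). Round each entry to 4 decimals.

Form the Lagrangian:
  L(x, lambda) = (1/2) x^T Q x + c^T x + lambda^T (A x - b)
Stationarity (grad_x L = 0): Q x + c + A^T lambda = 0.
Primal feasibility: A x = b.

This gives the KKT block system:
  [ Q   A^T ] [ x     ]   [-c ]
  [ A    0  ] [ lambda ] = [ b ]

Solving the linear system:
  x*      = (0.43, 1.7907, -3.256)
  lambda* = (-0.1722, 10.3505)
  f(x*)   = 76.8418

x* = (0.43, 1.7907, -3.256), lambda* = (-0.1722, 10.3505)


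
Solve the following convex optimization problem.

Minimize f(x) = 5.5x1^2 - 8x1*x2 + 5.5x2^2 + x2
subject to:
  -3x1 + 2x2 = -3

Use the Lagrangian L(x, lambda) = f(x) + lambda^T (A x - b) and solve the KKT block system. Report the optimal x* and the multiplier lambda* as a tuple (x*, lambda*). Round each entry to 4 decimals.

Form the Lagrangian:
  L(x, lambda) = (1/2) x^T Q x + c^T x + lambda^T (A x - b)
Stationarity (grad_x L = 0): Q x + c + A^T lambda = 0.
Primal feasibility: A x = b.

This gives the KKT block system:
  [ Q   A^T ] [ x     ]   [-c ]
  [ A    0  ] [ lambda ] = [ b ]

Solving the linear system:
  x*      = (0.9574, -0.0638)
  lambda* = (3.6809)
  f(x*)   = 5.4894

x* = (0.9574, -0.0638), lambda* = (3.6809)


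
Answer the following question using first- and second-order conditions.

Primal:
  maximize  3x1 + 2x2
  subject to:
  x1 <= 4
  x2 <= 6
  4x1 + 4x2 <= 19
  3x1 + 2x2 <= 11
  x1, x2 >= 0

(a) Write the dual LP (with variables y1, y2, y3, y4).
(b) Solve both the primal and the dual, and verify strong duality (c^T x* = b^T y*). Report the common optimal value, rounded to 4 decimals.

The standard primal-dual pair for 'max c^T x s.t. A x <= b, x >= 0' is:
  Dual:  min b^T y  s.t.  A^T y >= c,  y >= 0.

So the dual LP is:
  minimize  4y1 + 6y2 + 19y3 + 11y4
  subject to:
    y1 + 4y3 + 3y4 >= 3
    y2 + 4y3 + 2y4 >= 2
    y1, y2, y3, y4 >= 0

Solving the primal: x* = (3.6667, 0).
  primal value c^T x* = 11.
Solving the dual: y* = (0, 0, 0, 1).
  dual value b^T y* = 11.
Strong duality: c^T x* = b^T y*. Confirmed.

11


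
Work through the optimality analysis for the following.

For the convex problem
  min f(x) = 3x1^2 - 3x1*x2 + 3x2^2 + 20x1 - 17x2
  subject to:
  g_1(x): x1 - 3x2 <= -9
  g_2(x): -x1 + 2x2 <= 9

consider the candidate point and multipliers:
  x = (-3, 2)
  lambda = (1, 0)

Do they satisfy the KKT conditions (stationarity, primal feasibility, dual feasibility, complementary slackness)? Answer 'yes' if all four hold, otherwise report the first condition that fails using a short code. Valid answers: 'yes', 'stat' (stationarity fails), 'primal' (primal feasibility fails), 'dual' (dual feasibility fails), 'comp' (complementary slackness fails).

Gradient of f: grad f(x) = Q x + c = (-4, 4)
Constraint values g_i(x) = a_i^T x - b_i:
  g_1((-3, 2)) = 0
  g_2((-3, 2)) = -2
Stationarity residual: grad f(x) + sum_i lambda_i a_i = (-3, 1)
  -> stationarity FAILS
Primal feasibility (all g_i <= 0): OK
Dual feasibility (all lambda_i >= 0): OK
Complementary slackness (lambda_i * g_i(x) = 0 for all i): OK

Verdict: the first failing condition is stationarity -> stat.

stat


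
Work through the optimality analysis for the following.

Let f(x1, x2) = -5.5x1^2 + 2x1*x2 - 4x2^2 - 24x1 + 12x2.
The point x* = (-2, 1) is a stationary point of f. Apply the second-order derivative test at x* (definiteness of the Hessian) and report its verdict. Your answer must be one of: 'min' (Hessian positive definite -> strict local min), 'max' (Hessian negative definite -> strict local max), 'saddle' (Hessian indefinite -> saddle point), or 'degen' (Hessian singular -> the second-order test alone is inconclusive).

Compute the Hessian H = grad^2 f:
  H = [[-11, 2], [2, -8]]
Verify stationarity: grad f(x*) = H x* + g = (0, 0).
Eigenvalues of H: -12, -7.
Both eigenvalues < 0, so H is negative definite -> x* is a strict local max.

max


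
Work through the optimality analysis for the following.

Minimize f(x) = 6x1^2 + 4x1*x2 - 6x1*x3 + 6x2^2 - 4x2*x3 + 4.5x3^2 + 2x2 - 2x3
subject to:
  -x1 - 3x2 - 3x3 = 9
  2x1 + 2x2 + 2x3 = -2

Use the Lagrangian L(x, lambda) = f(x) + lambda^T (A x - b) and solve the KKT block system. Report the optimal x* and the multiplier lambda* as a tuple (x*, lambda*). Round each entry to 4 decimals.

Form the Lagrangian:
  L(x, lambda) = (1/2) x^T Q x + c^T x + lambda^T (A x - b)
Stationarity (grad_x L = 0): Q x + c + A^T lambda = 0.
Primal feasibility: A x = b.

This gives the KKT block system:
  [ Q   A^T ] [ x     ]   [-c ]
  [ A    0  ] [ lambda ] = [ b ]

Solving the linear system:
  x*      = (3, -2.9655, -1.0345)
  lambda* = (-23.8966, -27.1207)
  f(x*)   = 78.4828

x* = (3, -2.9655, -1.0345), lambda* = (-23.8966, -27.1207)


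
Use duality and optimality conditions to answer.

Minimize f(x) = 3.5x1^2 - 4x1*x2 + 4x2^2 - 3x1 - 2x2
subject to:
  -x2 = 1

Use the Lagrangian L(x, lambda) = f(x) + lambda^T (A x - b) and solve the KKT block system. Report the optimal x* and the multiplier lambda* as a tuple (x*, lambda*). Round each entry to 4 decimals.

Form the Lagrangian:
  L(x, lambda) = (1/2) x^T Q x + c^T x + lambda^T (A x - b)
Stationarity (grad_x L = 0): Q x + c + A^T lambda = 0.
Primal feasibility: A x = b.

This gives the KKT block system:
  [ Q   A^T ] [ x     ]   [-c ]
  [ A    0  ] [ lambda ] = [ b ]

Solving the linear system:
  x*      = (-0.1429, -1)
  lambda* = (-9.4286)
  f(x*)   = 5.9286

x* = (-0.1429, -1), lambda* = (-9.4286)


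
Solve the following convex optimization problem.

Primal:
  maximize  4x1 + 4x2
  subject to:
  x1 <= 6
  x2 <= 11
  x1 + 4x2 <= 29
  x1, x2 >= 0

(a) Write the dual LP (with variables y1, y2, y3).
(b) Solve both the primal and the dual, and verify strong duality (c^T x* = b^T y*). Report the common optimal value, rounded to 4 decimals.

The standard primal-dual pair for 'max c^T x s.t. A x <= b, x >= 0' is:
  Dual:  min b^T y  s.t.  A^T y >= c,  y >= 0.

So the dual LP is:
  minimize  6y1 + 11y2 + 29y3
  subject to:
    y1 + y3 >= 4
    y2 + 4y3 >= 4
    y1, y2, y3 >= 0

Solving the primal: x* = (6, 5.75).
  primal value c^T x* = 47.
Solving the dual: y* = (3, 0, 1).
  dual value b^T y* = 47.
Strong duality: c^T x* = b^T y*. Confirmed.

47


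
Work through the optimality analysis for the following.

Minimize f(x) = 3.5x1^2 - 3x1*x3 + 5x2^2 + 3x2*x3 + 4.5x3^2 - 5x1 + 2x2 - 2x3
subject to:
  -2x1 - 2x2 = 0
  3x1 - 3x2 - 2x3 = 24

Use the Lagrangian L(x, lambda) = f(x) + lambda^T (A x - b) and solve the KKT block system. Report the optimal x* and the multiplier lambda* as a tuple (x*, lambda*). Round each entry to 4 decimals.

Form the Lagrangian:
  L(x, lambda) = (1/2) x^T Q x + c^T x + lambda^T (A x - b)
Stationarity (grad_x L = 0): Q x + c + A^T lambda = 0.
Primal feasibility: A x = b.

This gives the KKT block system:
  [ Q   A^T ] [ x     ]   [-c ]
  [ A    0  ] [ lambda ] = [ b ]

Solving the linear system:
  x*      = (4.2742, -4.2742, 0.8226)
  lambda* = (-3.9556, -10.121)
  f(x*)   = 105.6694

x* = (4.2742, -4.2742, 0.8226), lambda* = (-3.9556, -10.121)


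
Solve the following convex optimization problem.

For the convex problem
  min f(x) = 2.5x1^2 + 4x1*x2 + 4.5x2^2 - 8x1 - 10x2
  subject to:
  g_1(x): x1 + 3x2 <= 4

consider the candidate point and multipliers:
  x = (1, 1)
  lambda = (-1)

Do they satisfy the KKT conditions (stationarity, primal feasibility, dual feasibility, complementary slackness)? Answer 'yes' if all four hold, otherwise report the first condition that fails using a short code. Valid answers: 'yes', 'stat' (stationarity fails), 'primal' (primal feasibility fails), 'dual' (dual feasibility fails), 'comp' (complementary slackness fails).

Gradient of f: grad f(x) = Q x + c = (1, 3)
Constraint values g_i(x) = a_i^T x - b_i:
  g_1((1, 1)) = 0
Stationarity residual: grad f(x) + sum_i lambda_i a_i = (0, 0)
  -> stationarity OK
Primal feasibility (all g_i <= 0): OK
Dual feasibility (all lambda_i >= 0): FAILS
Complementary slackness (lambda_i * g_i(x) = 0 for all i): OK

Verdict: the first failing condition is dual_feasibility -> dual.

dual


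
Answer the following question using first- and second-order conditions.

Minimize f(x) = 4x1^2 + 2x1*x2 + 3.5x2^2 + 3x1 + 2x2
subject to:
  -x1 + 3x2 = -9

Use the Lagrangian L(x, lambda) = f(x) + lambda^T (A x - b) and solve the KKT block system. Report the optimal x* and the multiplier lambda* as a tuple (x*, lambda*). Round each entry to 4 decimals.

Form the Lagrangian:
  L(x, lambda) = (1/2) x^T Q x + c^T x + lambda^T (A x - b)
Stationarity (grad_x L = 0): Q x + c + A^T lambda = 0.
Primal feasibility: A x = b.

This gives the KKT block system:
  [ Q   A^T ] [ x     ]   [-c ]
  [ A    0  ] [ lambda ] = [ b ]

Solving the linear system:
  x*      = (0.9231, -2.6923)
  lambda* = (5)
  f(x*)   = 21.1923

x* = (0.9231, -2.6923), lambda* = (5)


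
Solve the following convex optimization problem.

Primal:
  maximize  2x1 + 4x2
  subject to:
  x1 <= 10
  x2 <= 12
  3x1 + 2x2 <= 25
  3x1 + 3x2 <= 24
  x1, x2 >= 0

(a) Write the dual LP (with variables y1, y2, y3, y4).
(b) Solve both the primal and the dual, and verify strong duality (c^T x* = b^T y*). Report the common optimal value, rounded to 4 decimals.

The standard primal-dual pair for 'max c^T x s.t. A x <= b, x >= 0' is:
  Dual:  min b^T y  s.t.  A^T y >= c,  y >= 0.

So the dual LP is:
  minimize  10y1 + 12y2 + 25y3 + 24y4
  subject to:
    y1 + 3y3 + 3y4 >= 2
    y2 + 2y3 + 3y4 >= 4
    y1, y2, y3, y4 >= 0

Solving the primal: x* = (0, 8).
  primal value c^T x* = 32.
Solving the dual: y* = (0, 0, 0, 1.3333).
  dual value b^T y* = 32.
Strong duality: c^T x* = b^T y*. Confirmed.

32


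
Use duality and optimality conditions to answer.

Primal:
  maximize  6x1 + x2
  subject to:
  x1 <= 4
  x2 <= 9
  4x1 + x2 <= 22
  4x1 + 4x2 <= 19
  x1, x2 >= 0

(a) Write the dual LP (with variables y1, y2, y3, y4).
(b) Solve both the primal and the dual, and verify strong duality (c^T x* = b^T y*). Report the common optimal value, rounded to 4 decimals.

The standard primal-dual pair for 'max c^T x s.t. A x <= b, x >= 0' is:
  Dual:  min b^T y  s.t.  A^T y >= c,  y >= 0.

So the dual LP is:
  minimize  4y1 + 9y2 + 22y3 + 19y4
  subject to:
    y1 + 4y3 + 4y4 >= 6
    y2 + y3 + 4y4 >= 1
    y1, y2, y3, y4 >= 0

Solving the primal: x* = (4, 0.75).
  primal value c^T x* = 24.75.
Solving the dual: y* = (5, 0, 0, 0.25).
  dual value b^T y* = 24.75.
Strong duality: c^T x* = b^T y*. Confirmed.

24.75


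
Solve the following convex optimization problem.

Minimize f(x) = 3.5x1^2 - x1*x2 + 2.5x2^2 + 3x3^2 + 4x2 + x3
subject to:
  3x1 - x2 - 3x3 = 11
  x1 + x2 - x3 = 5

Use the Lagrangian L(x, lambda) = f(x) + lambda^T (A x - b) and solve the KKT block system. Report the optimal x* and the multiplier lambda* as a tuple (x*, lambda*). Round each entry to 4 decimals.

Form the Lagrangian:
  L(x, lambda) = (1/2) x^T Q x + c^T x + lambda^T (A x - b)
Stationarity (grad_x L = 0): Q x + c + A^T lambda = 0.
Primal feasibility: A x = b.

This gives the KKT block system:
  [ Q   A^T ] [ x     ]   [-c ]
  [ A    0  ] [ lambda ] = [ b ]

Solving the linear system:
  x*      = (1.8462, 1, -2.1538)
  lambda* = (-1.1923, -8.3462)
  f(x*)   = 28.3462

x* = (1.8462, 1, -2.1538), lambda* = (-1.1923, -8.3462)


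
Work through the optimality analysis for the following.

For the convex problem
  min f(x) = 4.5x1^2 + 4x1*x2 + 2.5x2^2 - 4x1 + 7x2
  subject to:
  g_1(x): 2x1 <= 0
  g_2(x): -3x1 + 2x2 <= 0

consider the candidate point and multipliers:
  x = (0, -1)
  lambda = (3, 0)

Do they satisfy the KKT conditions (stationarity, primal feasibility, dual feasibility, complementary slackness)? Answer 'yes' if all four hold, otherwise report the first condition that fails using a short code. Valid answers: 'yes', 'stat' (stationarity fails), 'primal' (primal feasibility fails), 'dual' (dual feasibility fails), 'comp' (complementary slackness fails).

Gradient of f: grad f(x) = Q x + c = (-8, 2)
Constraint values g_i(x) = a_i^T x - b_i:
  g_1((0, -1)) = 0
  g_2((0, -1)) = -2
Stationarity residual: grad f(x) + sum_i lambda_i a_i = (-2, 2)
  -> stationarity FAILS
Primal feasibility (all g_i <= 0): OK
Dual feasibility (all lambda_i >= 0): OK
Complementary slackness (lambda_i * g_i(x) = 0 for all i): OK

Verdict: the first failing condition is stationarity -> stat.

stat


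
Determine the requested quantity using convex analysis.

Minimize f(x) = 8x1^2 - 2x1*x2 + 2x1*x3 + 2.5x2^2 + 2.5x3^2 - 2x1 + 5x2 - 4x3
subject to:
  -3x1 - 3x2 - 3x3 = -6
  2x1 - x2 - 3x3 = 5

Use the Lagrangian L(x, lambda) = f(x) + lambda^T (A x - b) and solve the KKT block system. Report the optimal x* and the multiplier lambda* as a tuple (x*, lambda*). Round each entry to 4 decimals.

Form the Lagrangian:
  L(x, lambda) = (1/2) x^T Q x + c^T x + lambda^T (A x - b)
Stationarity (grad_x L = 0): Q x + c + A^T lambda = 0.
Primal feasibility: A x = b.

This gives the KKT block system:
  [ Q   A^T ] [ x     ]   [-c ]
  [ A    0  ] [ lambda ] = [ b ]

Solving the linear system:
  x*      = (1.7919, 1.0201, -0.8121)
  lambda* = (4.0045, -5.4966)
  f(x*)   = 28.1376

x* = (1.7919, 1.0201, -0.8121), lambda* = (4.0045, -5.4966)


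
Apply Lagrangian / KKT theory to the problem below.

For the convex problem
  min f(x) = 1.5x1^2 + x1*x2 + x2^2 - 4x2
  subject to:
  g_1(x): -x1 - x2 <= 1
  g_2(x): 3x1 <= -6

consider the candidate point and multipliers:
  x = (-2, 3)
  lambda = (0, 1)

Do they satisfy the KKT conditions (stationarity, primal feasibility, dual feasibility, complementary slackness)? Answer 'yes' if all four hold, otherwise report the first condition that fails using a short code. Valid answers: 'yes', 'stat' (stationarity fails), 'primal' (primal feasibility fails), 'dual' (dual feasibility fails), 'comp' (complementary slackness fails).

Gradient of f: grad f(x) = Q x + c = (-3, 0)
Constraint values g_i(x) = a_i^T x - b_i:
  g_1((-2, 3)) = -2
  g_2((-2, 3)) = 0
Stationarity residual: grad f(x) + sum_i lambda_i a_i = (0, 0)
  -> stationarity OK
Primal feasibility (all g_i <= 0): OK
Dual feasibility (all lambda_i >= 0): OK
Complementary slackness (lambda_i * g_i(x) = 0 for all i): OK

Verdict: yes, KKT holds.

yes


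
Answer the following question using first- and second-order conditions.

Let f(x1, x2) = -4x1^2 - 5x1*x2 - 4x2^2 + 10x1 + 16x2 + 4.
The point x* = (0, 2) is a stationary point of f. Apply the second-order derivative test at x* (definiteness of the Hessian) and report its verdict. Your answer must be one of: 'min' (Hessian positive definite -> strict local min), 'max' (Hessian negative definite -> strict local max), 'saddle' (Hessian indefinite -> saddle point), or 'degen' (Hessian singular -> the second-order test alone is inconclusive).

Compute the Hessian H = grad^2 f:
  H = [[-8, -5], [-5, -8]]
Verify stationarity: grad f(x*) = H x* + g = (0, 0).
Eigenvalues of H: -13, -3.
Both eigenvalues < 0, so H is negative definite -> x* is a strict local max.

max


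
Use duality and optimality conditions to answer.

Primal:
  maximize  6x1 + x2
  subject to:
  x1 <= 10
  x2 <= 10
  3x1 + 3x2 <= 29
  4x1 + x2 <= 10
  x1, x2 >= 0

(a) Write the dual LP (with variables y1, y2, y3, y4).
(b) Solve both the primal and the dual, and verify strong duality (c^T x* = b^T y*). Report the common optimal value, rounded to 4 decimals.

The standard primal-dual pair for 'max c^T x s.t. A x <= b, x >= 0' is:
  Dual:  min b^T y  s.t.  A^T y >= c,  y >= 0.

So the dual LP is:
  minimize  10y1 + 10y2 + 29y3 + 10y4
  subject to:
    y1 + 3y3 + 4y4 >= 6
    y2 + 3y3 + y4 >= 1
    y1, y2, y3, y4 >= 0

Solving the primal: x* = (2.5, 0).
  primal value c^T x* = 15.
Solving the dual: y* = (0, 0, 0, 1.5).
  dual value b^T y* = 15.
Strong duality: c^T x* = b^T y*. Confirmed.

15


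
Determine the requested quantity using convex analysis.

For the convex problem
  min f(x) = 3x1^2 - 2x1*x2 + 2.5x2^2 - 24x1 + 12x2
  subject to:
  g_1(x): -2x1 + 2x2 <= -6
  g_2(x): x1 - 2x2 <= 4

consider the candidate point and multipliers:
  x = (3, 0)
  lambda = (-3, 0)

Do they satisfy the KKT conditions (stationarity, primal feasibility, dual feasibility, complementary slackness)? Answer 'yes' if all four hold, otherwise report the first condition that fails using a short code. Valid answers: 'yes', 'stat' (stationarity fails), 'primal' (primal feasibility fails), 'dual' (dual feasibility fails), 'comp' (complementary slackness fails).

Gradient of f: grad f(x) = Q x + c = (-6, 6)
Constraint values g_i(x) = a_i^T x - b_i:
  g_1((3, 0)) = 0
  g_2((3, 0)) = -1
Stationarity residual: grad f(x) + sum_i lambda_i a_i = (0, 0)
  -> stationarity OK
Primal feasibility (all g_i <= 0): OK
Dual feasibility (all lambda_i >= 0): FAILS
Complementary slackness (lambda_i * g_i(x) = 0 for all i): OK

Verdict: the first failing condition is dual_feasibility -> dual.

dual


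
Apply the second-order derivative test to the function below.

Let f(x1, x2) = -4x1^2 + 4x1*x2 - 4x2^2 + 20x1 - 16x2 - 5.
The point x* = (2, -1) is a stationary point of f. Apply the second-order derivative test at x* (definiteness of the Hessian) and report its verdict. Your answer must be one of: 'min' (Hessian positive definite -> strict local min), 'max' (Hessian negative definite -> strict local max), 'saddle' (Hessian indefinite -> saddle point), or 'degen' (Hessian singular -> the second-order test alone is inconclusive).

Compute the Hessian H = grad^2 f:
  H = [[-8, 4], [4, -8]]
Verify stationarity: grad f(x*) = H x* + g = (0, 0).
Eigenvalues of H: -12, -4.
Both eigenvalues < 0, so H is negative definite -> x* is a strict local max.

max


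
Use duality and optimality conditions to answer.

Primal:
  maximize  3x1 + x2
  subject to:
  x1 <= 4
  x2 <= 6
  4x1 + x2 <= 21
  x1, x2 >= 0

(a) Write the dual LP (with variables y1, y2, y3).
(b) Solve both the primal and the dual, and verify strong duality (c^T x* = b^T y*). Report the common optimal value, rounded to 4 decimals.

The standard primal-dual pair for 'max c^T x s.t. A x <= b, x >= 0' is:
  Dual:  min b^T y  s.t.  A^T y >= c,  y >= 0.

So the dual LP is:
  minimize  4y1 + 6y2 + 21y3
  subject to:
    y1 + 4y3 >= 3
    y2 + y3 >= 1
    y1, y2, y3 >= 0

Solving the primal: x* = (3.75, 6).
  primal value c^T x* = 17.25.
Solving the dual: y* = (0, 0.25, 0.75).
  dual value b^T y* = 17.25.
Strong duality: c^T x* = b^T y*. Confirmed.

17.25


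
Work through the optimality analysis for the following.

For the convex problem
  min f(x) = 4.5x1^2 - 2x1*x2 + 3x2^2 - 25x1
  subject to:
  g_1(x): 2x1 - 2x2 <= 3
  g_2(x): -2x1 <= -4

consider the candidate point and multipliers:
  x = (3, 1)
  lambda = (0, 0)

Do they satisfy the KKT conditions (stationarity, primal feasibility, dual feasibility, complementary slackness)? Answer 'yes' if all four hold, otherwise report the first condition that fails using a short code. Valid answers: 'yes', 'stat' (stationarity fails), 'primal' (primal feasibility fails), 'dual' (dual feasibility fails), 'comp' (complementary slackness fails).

Gradient of f: grad f(x) = Q x + c = (0, 0)
Constraint values g_i(x) = a_i^T x - b_i:
  g_1((3, 1)) = 1
  g_2((3, 1)) = -2
Stationarity residual: grad f(x) + sum_i lambda_i a_i = (0, 0)
  -> stationarity OK
Primal feasibility (all g_i <= 0): FAILS
Dual feasibility (all lambda_i >= 0): OK
Complementary slackness (lambda_i * g_i(x) = 0 for all i): OK

Verdict: the first failing condition is primal_feasibility -> primal.

primal


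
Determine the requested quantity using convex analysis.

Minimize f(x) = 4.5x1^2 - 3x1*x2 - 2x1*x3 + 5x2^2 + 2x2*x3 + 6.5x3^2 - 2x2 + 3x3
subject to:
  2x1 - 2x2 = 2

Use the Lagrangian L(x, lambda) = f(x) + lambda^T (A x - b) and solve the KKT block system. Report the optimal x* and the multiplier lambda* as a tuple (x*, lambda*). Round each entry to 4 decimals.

Form the Lagrangian:
  L(x, lambda) = (1/2) x^T Q x + c^T x + lambda^T (A x - b)
Stationarity (grad_x L = 0): Q x + c + A^T lambda = 0.
Primal feasibility: A x = b.

This gives the KKT block system:
  [ Q   A^T ] [ x     ]   [-c ]
  [ A    0  ] [ lambda ] = [ b ]

Solving the linear system:
  x*      = (0.6923, -0.3077, -0.0769)
  lambda* = (-3.6538)
  f(x*)   = 3.8462

x* = (0.6923, -0.3077, -0.0769), lambda* = (-3.6538)


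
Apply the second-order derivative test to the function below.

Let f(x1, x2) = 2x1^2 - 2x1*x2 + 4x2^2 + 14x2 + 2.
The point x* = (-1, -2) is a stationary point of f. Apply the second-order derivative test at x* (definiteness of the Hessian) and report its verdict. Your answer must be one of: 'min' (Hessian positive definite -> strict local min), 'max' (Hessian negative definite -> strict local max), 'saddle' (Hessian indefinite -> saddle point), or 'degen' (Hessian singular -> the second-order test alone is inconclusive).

Compute the Hessian H = grad^2 f:
  H = [[4, -2], [-2, 8]]
Verify stationarity: grad f(x*) = H x* + g = (0, 0).
Eigenvalues of H: 3.1716, 8.8284.
Both eigenvalues > 0, so H is positive definite -> x* is a strict local min.

min


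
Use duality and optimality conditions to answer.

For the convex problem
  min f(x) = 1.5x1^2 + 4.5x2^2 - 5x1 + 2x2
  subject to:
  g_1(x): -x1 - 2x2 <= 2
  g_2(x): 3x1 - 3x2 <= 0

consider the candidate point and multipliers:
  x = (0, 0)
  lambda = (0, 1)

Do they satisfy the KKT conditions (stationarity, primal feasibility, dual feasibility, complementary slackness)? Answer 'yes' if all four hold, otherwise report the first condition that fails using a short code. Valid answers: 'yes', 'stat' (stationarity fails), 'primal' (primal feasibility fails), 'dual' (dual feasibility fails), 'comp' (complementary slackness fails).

Gradient of f: grad f(x) = Q x + c = (-5, 2)
Constraint values g_i(x) = a_i^T x - b_i:
  g_1((0, 0)) = -2
  g_2((0, 0)) = 0
Stationarity residual: grad f(x) + sum_i lambda_i a_i = (-2, -1)
  -> stationarity FAILS
Primal feasibility (all g_i <= 0): OK
Dual feasibility (all lambda_i >= 0): OK
Complementary slackness (lambda_i * g_i(x) = 0 for all i): OK

Verdict: the first failing condition is stationarity -> stat.

stat


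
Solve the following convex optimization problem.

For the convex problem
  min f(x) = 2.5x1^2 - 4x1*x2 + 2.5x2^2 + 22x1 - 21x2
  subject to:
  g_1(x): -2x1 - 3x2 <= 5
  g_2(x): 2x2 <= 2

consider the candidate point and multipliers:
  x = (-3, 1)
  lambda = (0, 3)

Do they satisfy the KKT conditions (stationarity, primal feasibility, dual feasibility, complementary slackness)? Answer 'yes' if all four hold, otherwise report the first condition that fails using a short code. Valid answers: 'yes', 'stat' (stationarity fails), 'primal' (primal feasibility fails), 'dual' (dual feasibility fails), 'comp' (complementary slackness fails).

Gradient of f: grad f(x) = Q x + c = (3, -4)
Constraint values g_i(x) = a_i^T x - b_i:
  g_1((-3, 1)) = -2
  g_2((-3, 1)) = 0
Stationarity residual: grad f(x) + sum_i lambda_i a_i = (3, 2)
  -> stationarity FAILS
Primal feasibility (all g_i <= 0): OK
Dual feasibility (all lambda_i >= 0): OK
Complementary slackness (lambda_i * g_i(x) = 0 for all i): OK

Verdict: the first failing condition is stationarity -> stat.

stat


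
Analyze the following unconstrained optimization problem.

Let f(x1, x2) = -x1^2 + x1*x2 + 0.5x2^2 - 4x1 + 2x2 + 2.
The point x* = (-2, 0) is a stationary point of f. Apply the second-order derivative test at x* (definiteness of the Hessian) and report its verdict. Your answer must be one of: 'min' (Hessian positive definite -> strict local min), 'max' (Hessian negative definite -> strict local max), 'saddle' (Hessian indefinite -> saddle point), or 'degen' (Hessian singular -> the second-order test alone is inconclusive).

Compute the Hessian H = grad^2 f:
  H = [[-2, 1], [1, 1]]
Verify stationarity: grad f(x*) = H x* + g = (0, 0).
Eigenvalues of H: -2.3028, 1.3028.
Eigenvalues have mixed signs, so H is indefinite -> x* is a saddle point.

saddle


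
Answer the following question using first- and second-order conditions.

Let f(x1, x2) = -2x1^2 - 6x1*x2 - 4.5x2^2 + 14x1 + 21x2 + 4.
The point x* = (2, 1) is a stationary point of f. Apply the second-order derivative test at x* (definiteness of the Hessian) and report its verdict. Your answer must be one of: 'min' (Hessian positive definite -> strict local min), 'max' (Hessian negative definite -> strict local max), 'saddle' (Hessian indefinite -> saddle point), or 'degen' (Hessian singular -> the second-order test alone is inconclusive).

Compute the Hessian H = grad^2 f:
  H = [[-4, -6], [-6, -9]]
Verify stationarity: grad f(x*) = H x* + g = (0, 0).
Eigenvalues of H: -13, 0.
H has a zero eigenvalue (singular; negative semidefinite but not definite), so H is neither positive definite, negative definite, nor indefinite. The second-order test alone is inconclusive -> degen.
(Indeed, f is constant along the null direction of H through x*, so x* is not a strict local extremum.)

degen


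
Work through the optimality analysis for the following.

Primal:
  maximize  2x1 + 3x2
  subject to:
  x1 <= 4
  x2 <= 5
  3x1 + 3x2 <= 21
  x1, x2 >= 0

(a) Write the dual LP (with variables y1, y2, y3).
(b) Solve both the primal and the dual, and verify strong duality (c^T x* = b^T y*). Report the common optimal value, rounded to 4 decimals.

The standard primal-dual pair for 'max c^T x s.t. A x <= b, x >= 0' is:
  Dual:  min b^T y  s.t.  A^T y >= c,  y >= 0.

So the dual LP is:
  minimize  4y1 + 5y2 + 21y3
  subject to:
    y1 + 3y3 >= 2
    y2 + 3y3 >= 3
    y1, y2, y3 >= 0

Solving the primal: x* = (2, 5).
  primal value c^T x* = 19.
Solving the dual: y* = (0, 1, 0.6667).
  dual value b^T y* = 19.
Strong duality: c^T x* = b^T y*. Confirmed.

19


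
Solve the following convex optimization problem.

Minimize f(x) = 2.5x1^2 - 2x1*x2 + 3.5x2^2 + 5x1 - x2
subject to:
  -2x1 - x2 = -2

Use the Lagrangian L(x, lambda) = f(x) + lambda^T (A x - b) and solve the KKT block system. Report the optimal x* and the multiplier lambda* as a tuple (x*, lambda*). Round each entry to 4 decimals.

Form the Lagrangian:
  L(x, lambda) = (1/2) x^T Q x + c^T x + lambda^T (A x - b)
Stationarity (grad_x L = 0): Q x + c + A^T lambda = 0.
Primal feasibility: A x = b.

This gives the KKT block system:
  [ Q   A^T ] [ x     ]   [-c ]
  [ A    0  ] [ lambda ] = [ b ]

Solving the linear system:
  x*      = (0.6098, 0.7805)
  lambda* = (3.2439)
  f(x*)   = 4.378

x* = (0.6098, 0.7805), lambda* = (3.2439)


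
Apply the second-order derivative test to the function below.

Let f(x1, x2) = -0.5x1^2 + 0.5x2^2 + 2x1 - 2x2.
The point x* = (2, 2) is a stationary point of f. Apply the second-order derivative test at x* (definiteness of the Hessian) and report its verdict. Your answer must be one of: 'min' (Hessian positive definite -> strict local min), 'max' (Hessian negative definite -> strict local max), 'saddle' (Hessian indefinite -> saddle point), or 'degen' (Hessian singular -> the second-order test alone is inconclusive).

Compute the Hessian H = grad^2 f:
  H = [[-1, 0], [0, 1]]
Verify stationarity: grad f(x*) = H x* + g = (0, 0).
Eigenvalues of H: -1, 1.
Eigenvalues have mixed signs, so H is indefinite -> x* is a saddle point.

saddle


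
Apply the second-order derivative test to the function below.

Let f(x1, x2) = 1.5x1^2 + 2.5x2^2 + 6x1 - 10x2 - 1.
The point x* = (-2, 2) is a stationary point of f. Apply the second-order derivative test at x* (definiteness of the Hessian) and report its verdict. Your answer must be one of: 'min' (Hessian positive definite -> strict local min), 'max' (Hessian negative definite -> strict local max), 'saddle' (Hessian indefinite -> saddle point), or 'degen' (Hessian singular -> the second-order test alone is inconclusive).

Compute the Hessian H = grad^2 f:
  H = [[3, 0], [0, 5]]
Verify stationarity: grad f(x*) = H x* + g = (0, 0).
Eigenvalues of H: 3, 5.
Both eigenvalues > 0, so H is positive definite -> x* is a strict local min.

min


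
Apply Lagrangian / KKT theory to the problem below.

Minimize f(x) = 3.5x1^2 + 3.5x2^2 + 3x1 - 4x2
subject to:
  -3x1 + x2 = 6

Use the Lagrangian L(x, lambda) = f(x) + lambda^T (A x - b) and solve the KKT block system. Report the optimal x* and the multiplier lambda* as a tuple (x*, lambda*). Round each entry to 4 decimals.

Form the Lagrangian:
  L(x, lambda) = (1/2) x^T Q x + c^T x + lambda^T (A x - b)
Stationarity (grad_x L = 0): Q x + c + A^T lambda = 0.
Primal feasibility: A x = b.

This gives the KKT block system:
  [ Q   A^T ] [ x     ]   [-c ]
  [ A    0  ] [ lambda ] = [ b ]

Solving the linear system:
  x*      = (-1.6714, 0.9857)
  lambda* = (-2.9)
  f(x*)   = 4.2214

x* = (-1.6714, 0.9857), lambda* = (-2.9)


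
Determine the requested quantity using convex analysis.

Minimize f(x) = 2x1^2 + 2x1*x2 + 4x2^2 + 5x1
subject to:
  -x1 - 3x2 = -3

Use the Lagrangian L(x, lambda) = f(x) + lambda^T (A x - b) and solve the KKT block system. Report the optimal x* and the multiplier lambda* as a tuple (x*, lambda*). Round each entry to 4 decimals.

Form the Lagrangian:
  L(x, lambda) = (1/2) x^T Q x + c^T x + lambda^T (A x - b)
Stationarity (grad_x L = 0): Q x + c + A^T lambda = 0.
Primal feasibility: A x = b.

This gives the KKT block system:
  [ Q   A^T ] [ x     ]   [-c ]
  [ A    0  ] [ lambda ] = [ b ]

Solving the linear system:
  x*      = (-1.2188, 1.4062)
  lambda* = (2.9375)
  f(x*)   = 1.3594

x* = (-1.2188, 1.4062), lambda* = (2.9375)


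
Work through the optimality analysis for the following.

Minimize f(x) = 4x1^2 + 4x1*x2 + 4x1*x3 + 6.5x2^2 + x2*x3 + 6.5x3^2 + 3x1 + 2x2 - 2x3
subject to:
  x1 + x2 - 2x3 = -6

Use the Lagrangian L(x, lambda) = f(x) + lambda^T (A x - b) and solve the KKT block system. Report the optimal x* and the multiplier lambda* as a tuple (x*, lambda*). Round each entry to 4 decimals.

Form the Lagrangian:
  L(x, lambda) = (1/2) x^T Q x + c^T x + lambda^T (A x - b)
Stationarity (grad_x L = 0): Q x + c + A^T lambda = 0.
Primal feasibility: A x = b.

This gives the KKT block system:
  [ Q   A^T ] [ x     ]   [-c ]
  [ A    0  ] [ lambda ] = [ b ]

Solving the linear system:
  x*      = (-2.0759, -0.189, 1.8676)
  lambda* = (6.8929)
  f(x*)   = 15.5082

x* = (-2.0759, -0.189, 1.8676), lambda* = (6.8929)


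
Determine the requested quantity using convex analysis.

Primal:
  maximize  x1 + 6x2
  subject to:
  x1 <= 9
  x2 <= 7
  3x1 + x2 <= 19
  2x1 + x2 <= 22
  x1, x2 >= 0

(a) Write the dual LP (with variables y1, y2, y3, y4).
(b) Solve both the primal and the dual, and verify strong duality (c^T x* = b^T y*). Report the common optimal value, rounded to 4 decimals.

The standard primal-dual pair for 'max c^T x s.t. A x <= b, x >= 0' is:
  Dual:  min b^T y  s.t.  A^T y >= c,  y >= 0.

So the dual LP is:
  minimize  9y1 + 7y2 + 19y3 + 22y4
  subject to:
    y1 + 3y3 + 2y4 >= 1
    y2 + y3 + y4 >= 6
    y1, y2, y3, y4 >= 0

Solving the primal: x* = (4, 7).
  primal value c^T x* = 46.
Solving the dual: y* = (0, 5.6667, 0.3333, 0).
  dual value b^T y* = 46.
Strong duality: c^T x* = b^T y*. Confirmed.

46


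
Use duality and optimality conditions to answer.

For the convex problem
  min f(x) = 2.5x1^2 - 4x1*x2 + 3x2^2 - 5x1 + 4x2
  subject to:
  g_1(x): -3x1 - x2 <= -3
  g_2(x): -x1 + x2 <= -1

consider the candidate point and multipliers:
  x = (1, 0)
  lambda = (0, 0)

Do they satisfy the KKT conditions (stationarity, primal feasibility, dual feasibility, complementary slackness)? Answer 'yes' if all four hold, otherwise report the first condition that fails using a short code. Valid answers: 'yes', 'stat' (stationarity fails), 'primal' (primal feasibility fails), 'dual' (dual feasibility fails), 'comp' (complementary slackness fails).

Gradient of f: grad f(x) = Q x + c = (0, 0)
Constraint values g_i(x) = a_i^T x - b_i:
  g_1((1, 0)) = 0
  g_2((1, 0)) = 0
Stationarity residual: grad f(x) + sum_i lambda_i a_i = (0, 0)
  -> stationarity OK
Primal feasibility (all g_i <= 0): OK
Dual feasibility (all lambda_i >= 0): OK
Complementary slackness (lambda_i * g_i(x) = 0 for all i): OK

Verdict: yes, KKT holds.

yes


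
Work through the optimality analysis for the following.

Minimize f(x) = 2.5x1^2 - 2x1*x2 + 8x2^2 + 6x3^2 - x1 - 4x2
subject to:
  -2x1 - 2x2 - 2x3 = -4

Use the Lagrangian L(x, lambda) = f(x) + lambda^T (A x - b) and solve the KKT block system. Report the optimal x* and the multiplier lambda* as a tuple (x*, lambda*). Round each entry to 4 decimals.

Form the Lagrangian:
  L(x, lambda) = (1/2) x^T Q x + c^T x + lambda^T (A x - b)
Stationarity (grad_x L = 0): Q x + c + A^T lambda = 0.
Primal feasibility: A x = b.

This gives the KKT block system:
  [ Q   A^T ] [ x     ]   [-c ]
  [ A    0  ] [ lambda ] = [ b ]

Solving the linear system:
  x*      = (1.117, 0.6011, 0.2819)
  lambda* = (1.6915)
  f(x*)   = 1.6223

x* = (1.117, 0.6011, 0.2819), lambda* = (1.6915)


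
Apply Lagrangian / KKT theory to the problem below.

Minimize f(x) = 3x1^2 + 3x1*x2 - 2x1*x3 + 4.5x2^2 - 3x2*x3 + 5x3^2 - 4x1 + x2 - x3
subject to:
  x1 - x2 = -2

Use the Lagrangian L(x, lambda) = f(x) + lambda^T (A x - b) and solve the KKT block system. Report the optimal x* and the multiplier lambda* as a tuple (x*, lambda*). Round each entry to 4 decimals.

Form the Lagrangian:
  L(x, lambda) = (1/2) x^T Q x + c^T x + lambda^T (A x - b)
Stationarity (grad_x L = 0): Q x + c + A^T lambda = 0.
Primal feasibility: A x = b.

This gives the KKT block system:
  [ Q   A^T ] [ x     ]   [-c ]
  [ A    0  ] [ lambda ] = [ b ]

Solving the linear system:
  x*      = (-0.9459, 1.0541, 0.227)
  lambda* = (6.9676)
  f(x*)   = 9.273

x* = (-0.9459, 1.0541, 0.227), lambda* = (6.9676)
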